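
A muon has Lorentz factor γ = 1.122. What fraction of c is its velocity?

From γ = 1/√(1 - v²/c²):
1/γ² = 1/1.122² = 0.79435
v²/c² = 1 - 0.79435 = 0.20565
v/c = √(0.20565) = 0.4535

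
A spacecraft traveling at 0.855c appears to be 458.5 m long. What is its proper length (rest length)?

Contracted length L = 458.5 m
γ = 1/√(1 - 0.855²) = 1.9282
L₀ = γL = 1.9282 × 458.5 = 884.1 m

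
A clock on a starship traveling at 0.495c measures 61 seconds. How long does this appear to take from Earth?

Proper time Δt₀ = 61 seconds
γ = 1/√(1 - 0.495²) = 1.1509
Δt = γΔt₀ = 1.1509 × 61 = 70.20 seconds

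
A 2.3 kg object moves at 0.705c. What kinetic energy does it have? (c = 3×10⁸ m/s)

γ = 1/√(1 - 0.705²) = 1.410025
γ - 1 = 0.410025
KE = (γ-1)mc² = 0.410025 × 2.3 × (3×10⁸)² = 8.488×10¹⁶ J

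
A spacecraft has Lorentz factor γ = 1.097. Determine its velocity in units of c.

From γ = 1/√(1 - v²/c²):
1/γ² = 1/1.097² = 0.8310
v²/c² = 1 - 0.8310 = 0.1690
v/c = √(0.1690) = 0.4111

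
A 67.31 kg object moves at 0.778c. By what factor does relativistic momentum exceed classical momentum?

p_rel = γmv, p_class = mv
Ratio = γ = 1/√(1 - 0.778²) = 1.592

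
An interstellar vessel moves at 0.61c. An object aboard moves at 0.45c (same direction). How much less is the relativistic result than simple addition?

Classical: u' + v = 0.45 + 0.61 = 1.06c
Relativistic: u = (0.45 + 0.61)/(1 + 0.2745) = 1.06/1.2745 = 0.8317c
Difference: 1.06 - 0.8317 = 0.2283c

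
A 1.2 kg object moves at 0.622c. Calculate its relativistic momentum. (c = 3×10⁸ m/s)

γ = 1/√(1 - 0.622²) = 1.2771
v = 0.622 × 3×10⁸ = 1.866×10⁸ m/s
p = γmv = 1.2771 × 1.2 × 1.866×10⁸ = 2.860×10⁸ kg·m/s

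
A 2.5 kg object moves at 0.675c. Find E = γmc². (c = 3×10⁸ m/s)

γ = 1/√(1 - 0.675²) = 1.35535
mc² = 2.5 × (3×10⁸)² = 2.250×10¹⁷ J
E = γmc² = 1.35535 × 2.250×10¹⁷ = 3.050×10¹⁷ J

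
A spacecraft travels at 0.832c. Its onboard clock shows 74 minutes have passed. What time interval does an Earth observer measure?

Proper time Δt₀ = 74 minutes
γ = 1/√(1 - 0.832²) = 1.803
Δt = γΔt₀ = 1.803 × 74 = 133.4 minutes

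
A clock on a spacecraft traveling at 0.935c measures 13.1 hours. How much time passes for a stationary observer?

Proper time Δt₀ = 13.1 hours
γ = 1/√(1 - 0.935²) = 2.820
Δt = γΔt₀ = 2.820 × 13.1 = 36.94 hours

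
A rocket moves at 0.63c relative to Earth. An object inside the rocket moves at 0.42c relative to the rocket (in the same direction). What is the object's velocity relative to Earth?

u = (u' + v)/(1 + u'v/c²)
Numerator: 0.42 + 0.63 = 1.05
Denominator: 1 + 0.2646 = 1.2646
u = 1.05/1.2646 = 0.8303c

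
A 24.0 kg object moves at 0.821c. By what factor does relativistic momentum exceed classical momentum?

p_rel = γmv, p_class = mv
Ratio = γ = 1/√(1 - 0.821²) = 1.752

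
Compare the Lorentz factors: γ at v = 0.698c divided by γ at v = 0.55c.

γ₁ = 1/√(1 - 0.698²) = 1.396
γ₂ = 1/√(1 - 0.55²) = 1.197
γ₁/γ₂ = 1.396/1.197 = 1.166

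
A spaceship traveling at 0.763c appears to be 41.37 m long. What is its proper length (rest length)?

Contracted length L = 41.37 m
γ = 1/√(1 - 0.763²) = 1.547
L₀ = γL = 1.547 × 41.37 = 64.00 m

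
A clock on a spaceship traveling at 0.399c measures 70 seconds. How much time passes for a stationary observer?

Proper time Δt₀ = 70 seconds
γ = 1/√(1 - 0.399²) = 1.0906
Δt = γΔt₀ = 1.0906 × 70 = 76.34 seconds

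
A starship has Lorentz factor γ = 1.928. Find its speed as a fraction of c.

From γ = 1/√(1 - v²/c²):
1/γ² = 1/1.928² = 0.2690
v²/c² = 1 - 0.2690 = 0.7310
v/c = √(0.7310) = 0.8550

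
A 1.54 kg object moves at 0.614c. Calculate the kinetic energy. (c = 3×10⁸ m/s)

γ = 1/√(1 - 0.614²) = 1.26694
γ - 1 = 0.26694
KE = (γ-1)mc² = 0.26694 × 1.54 × (3×10⁸)² = 3.700×10¹⁶ J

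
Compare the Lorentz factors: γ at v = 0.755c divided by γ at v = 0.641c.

γ₁ = 1/√(1 - 0.755²) = 1.52503
γ₂ = 1/√(1 - 0.641²) = 1.30286
γ₁/γ₂ = 1.52503/1.30286 = 1.171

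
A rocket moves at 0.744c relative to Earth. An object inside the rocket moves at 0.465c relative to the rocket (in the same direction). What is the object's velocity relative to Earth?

u = (u' + v)/(1 + u'v/c²)
Numerator: 0.465 + 0.744 = 1.209
Denominator: 1 + 0.34596 = 1.34596
u = 1.209/1.34596 = 0.8982c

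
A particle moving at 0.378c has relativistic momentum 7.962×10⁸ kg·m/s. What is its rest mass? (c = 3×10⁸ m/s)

γ = 1/√(1 - 0.378²) = 1.0801
v = 0.378 × 3×10⁸ = 1.134×10⁸ m/s
m = p/(γv) = 7.962×10⁸/(1.0801 × 1.134×10⁸) = 6.500 kg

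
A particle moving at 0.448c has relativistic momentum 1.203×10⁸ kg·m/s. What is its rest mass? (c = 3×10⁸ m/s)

γ = 1/√(1 - 0.448²) = 1.11853
v = 0.448 × 3×10⁸ = 1.344×10⁸ m/s
m = p/(γv) = 1.203×10⁸/(1.11853 × 1.344×10⁸) = 0.8002 kg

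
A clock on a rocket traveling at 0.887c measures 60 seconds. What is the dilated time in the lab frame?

Proper time Δt₀ = 60 seconds
γ = 1/√(1 - 0.887²) = 2.1656
Δt = γΔt₀ = 2.1656 × 60 = 129.9 seconds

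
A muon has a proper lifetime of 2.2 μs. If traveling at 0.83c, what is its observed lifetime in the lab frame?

Proper lifetime τ₀ = 2.2 μs
γ = 1/√(1 - 0.83²) = 1.7929
τ = γτ₀ = 1.7929 × 2.2 μs = 3.944 μs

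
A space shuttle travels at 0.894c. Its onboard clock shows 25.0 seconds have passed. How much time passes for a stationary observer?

Proper time Δt₀ = 25.0 seconds
γ = 1/√(1 - 0.894²) = 2.232
Δt = γΔt₀ = 2.232 × 25.0 = 55.80 seconds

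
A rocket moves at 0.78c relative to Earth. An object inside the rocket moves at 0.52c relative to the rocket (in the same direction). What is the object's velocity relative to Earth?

u = (u' + v)/(1 + u'v/c²)
Numerator: 0.52 + 0.78 = 1.3
Denominator: 1 + 0.4056 = 1.4056
u = 1.3/1.4056 = 0.9249c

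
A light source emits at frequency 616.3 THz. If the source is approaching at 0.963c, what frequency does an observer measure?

β = v/c = 0.963
(1+β)/(1-β) = 1.963/0.037 = 53.05
Doppler factor = √(53.05) = 7.284
f_obs = 616.3 × 7.284 = 4489 THz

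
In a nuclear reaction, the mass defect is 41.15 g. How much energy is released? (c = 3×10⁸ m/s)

Convert mass defect: Δm = 41.15 g = 0.04115 kg
E = Δm·c² = 0.04115 × (3×10⁸)²
= 0.04115 × 9×10¹⁶ = 3.704×10¹⁵ J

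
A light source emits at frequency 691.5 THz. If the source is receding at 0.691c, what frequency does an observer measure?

β = v/c = 0.691
(1-β)/(1+β) = 0.309/1.691 = 0.18273
Doppler factor = √(0.18273) = 0.4275
f_obs = 691.5 × 0.4275 = 295.6 THz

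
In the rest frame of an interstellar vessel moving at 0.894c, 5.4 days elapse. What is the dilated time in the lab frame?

Proper time Δt₀ = 5.4 days
γ = 1/√(1 - 0.894²) = 2.232
Δt = γΔt₀ = 2.232 × 5.4 = 12.05 days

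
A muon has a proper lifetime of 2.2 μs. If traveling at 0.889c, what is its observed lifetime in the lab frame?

Proper lifetime τ₀ = 2.2 μs
γ = 1/√(1 - 0.889²) = 2.1838
τ = γτ₀ = 2.1838 × 2.2 μs = 4.804 μs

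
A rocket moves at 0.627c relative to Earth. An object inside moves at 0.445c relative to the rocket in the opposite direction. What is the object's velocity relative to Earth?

Object's velocity in rocket frame is u' = -0.445c
u = (u' + v)/(1 + u'v/c²) = (v - 0.445)/(1 - 0.445·v/c²)
Numerator: 0.627 - 0.445 = 0.182
Denominator: 1 - 0.279015 = 0.720985
u = 0.182/0.720985 = 0.2524c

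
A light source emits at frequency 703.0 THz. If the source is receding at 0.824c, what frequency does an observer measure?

β = v/c = 0.824
(1-β)/(1+β) = 0.176/1.824 = 0.09649
Doppler factor = √(0.09649) = 0.3106
f_obs = 703.0 × 0.3106 = 218.4 THz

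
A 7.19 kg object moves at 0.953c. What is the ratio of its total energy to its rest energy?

E = γmc², E₀ = mc²
E/E₀ = γ = 1/√(1 - 0.953²) = 3.301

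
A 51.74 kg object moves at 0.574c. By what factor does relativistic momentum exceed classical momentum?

p_rel = γmv, p_class = mv
Ratio = γ = 1/√(1 - 0.574²) = 1.221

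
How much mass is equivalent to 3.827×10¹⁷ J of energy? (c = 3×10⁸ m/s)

From E = mc², we get m = E/c²
c² = (3×10⁸)² = 9×10¹⁶ m²/s²
m = 3.827×10¹⁷ / 9×10¹⁶ = 4.252 kg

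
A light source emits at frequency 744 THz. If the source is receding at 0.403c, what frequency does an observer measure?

β = v/c = 0.403
(1-β)/(1+β) = 0.597/1.403 = 0.4255
Doppler factor = √(0.4255) = 0.6523
f_obs = 744 × 0.6523 = 485.3 THz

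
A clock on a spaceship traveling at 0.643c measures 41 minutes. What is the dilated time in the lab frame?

Proper time Δt₀ = 41 minutes
γ = 1/√(1 - 0.643²) = 1.3057
Δt = γΔt₀ = 1.3057 × 41 = 53.53 minutes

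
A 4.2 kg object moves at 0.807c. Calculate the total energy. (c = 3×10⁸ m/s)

γ = 1/√(1 - 0.807²) = 1.6933
mc² = 4.2 × (3×10⁸)² = 3.780×10¹⁷ J
E = γmc² = 1.6933 × 3.780×10¹⁷ = 6.401×10¹⁷ J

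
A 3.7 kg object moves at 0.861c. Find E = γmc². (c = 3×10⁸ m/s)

γ = 1/√(1 - 0.861²) = 1.966
mc² = 3.7 × (3×10⁸)² = 3.330×10¹⁷ J
E = γmc² = 1.966 × 3.330×10¹⁷ = 6.547×10¹⁷ J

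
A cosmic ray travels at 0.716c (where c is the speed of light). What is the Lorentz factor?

v/c = 0.716, so (v/c)² = 0.512656
1 - (v/c)² = 0.487344
γ = 1/√(0.487344) = 1.432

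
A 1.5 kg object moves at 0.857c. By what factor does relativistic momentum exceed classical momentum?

p_rel = γmv, p_class = mv
Ratio = γ = 1/√(1 - 0.857²) = 1.941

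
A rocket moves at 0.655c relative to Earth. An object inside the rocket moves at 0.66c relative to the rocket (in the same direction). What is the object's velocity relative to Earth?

u = (u' + v)/(1 + u'v/c²)
Numerator: 0.66 + 0.655 = 1.315
Denominator: 1 + 0.4323 = 1.4323
u = 1.315/1.4323 = 0.9181c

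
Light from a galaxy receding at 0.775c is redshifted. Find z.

β = 0.775
(1+β)/(1-β) = 1.775/0.225 = 7.889
√(7.889) = 2.809
z = 2.809 - 1 = 1.809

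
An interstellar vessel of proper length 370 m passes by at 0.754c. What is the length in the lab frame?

Proper length L₀ = 370 m
γ = 1/√(1 - 0.754²) = 1.5224
L = L₀/γ = 370/1.5224 = 243.0 m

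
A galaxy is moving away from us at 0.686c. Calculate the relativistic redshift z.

β = 0.686
(1+β)/(1-β) = 1.686/0.314 = 5.369
√(5.369) = 2.317
z = 2.317 - 1 = 1.317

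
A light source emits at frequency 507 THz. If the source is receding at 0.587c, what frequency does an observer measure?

β = v/c = 0.587
(1-β)/(1+β) = 0.413/1.587 = 0.2602
Doppler factor = √(0.2602) = 0.5101
f_obs = 507 × 0.5101 = 258.6 THz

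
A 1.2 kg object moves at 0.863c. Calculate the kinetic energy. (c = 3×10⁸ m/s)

γ = 1/√(1 - 0.863²) = 1.9794
γ - 1 = 0.9794
KE = (γ-1)mc² = 0.9794 × 1.2 × (3×10⁸)² = 1.058×10¹⁷ J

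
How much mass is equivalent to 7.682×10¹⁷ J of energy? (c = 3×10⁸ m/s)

From E = mc², we get m = E/c²
c² = (3×10⁸)² = 9×10¹⁶ m²/s²
m = 7.682×10¹⁷ / 9×10¹⁶ = 8.536 kg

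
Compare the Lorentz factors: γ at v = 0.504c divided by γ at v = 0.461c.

γ₁ = 1/√(1 - 0.504²) = 1.1578
γ₂ = 1/√(1 - 0.461²) = 1.1269
γ₁/γ₂ = 1.1578/1.1269 = 1.027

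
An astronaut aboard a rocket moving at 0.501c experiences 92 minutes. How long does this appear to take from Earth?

Proper time Δt₀ = 92 minutes
γ = 1/√(1 - 0.501²) = 1.155
Δt = γΔt₀ = 1.155 × 92 = 106.3 minutes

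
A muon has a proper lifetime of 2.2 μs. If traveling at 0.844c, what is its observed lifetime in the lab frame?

Proper lifetime τ₀ = 2.2 μs
γ = 1/√(1 - 0.844²) = 1.8645
τ = γτ₀ = 1.8645 × 2.2 μs = 4.102 μs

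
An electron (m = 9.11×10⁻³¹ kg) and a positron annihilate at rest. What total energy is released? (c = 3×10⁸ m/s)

Both particles have the same rest mass, so total mass = 2m
E = 2m·c² = 2 × 9.11×10⁻³¹ × (3×10⁸)²
= 2 × 9.11×10⁻³¹ × 9×10¹⁶
= 1.640×10⁻¹³ J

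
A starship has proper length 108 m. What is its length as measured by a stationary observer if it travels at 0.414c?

Proper length L₀ = 108 m
γ = 1/√(1 - 0.414²) = 1.0986
L = L₀/γ = 108/1.0986 = 98.31 m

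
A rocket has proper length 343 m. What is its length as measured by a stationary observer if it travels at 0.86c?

Proper length L₀ = 343 m
γ = 1/√(1 - 0.86²) = 1.960
L = L₀/γ = 343/1.960 = 175.0 m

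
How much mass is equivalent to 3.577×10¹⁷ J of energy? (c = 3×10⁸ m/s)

From E = mc², we get m = E/c²
c² = (3×10⁸)² = 9×10¹⁶ m²/s²
m = 3.577×10¹⁷ / 9×10¹⁶ = 3.974 kg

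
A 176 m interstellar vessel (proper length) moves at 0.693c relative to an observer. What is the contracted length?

Proper length L₀ = 176 m
γ = 1/√(1 - 0.693²) = 1.387
L = L₀/γ = 176/1.387 = 126.9 m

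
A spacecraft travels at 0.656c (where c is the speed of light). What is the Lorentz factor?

v/c = 0.656, so (v/c)² = 0.430336
1 - (v/c)² = 0.569664
γ = 1/√(0.569664) = 1.325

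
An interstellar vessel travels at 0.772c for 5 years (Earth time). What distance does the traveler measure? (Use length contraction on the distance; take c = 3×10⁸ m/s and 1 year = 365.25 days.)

Earth distance: d = v × t = 0.772c × 5 yr = 3.654×10¹⁶ m
γ = 1.573
d' = d/γ = 3.654×10¹⁶/1.573 = 2.323×10¹⁶ m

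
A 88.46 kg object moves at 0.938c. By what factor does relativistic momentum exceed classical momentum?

p_rel = γmv, p_class = mv
Ratio = γ = 1/√(1 - 0.938²) = 2.885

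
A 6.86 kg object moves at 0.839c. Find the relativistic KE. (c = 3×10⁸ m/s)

γ = 1/√(1 - 0.839²) = 1.8378
γ - 1 = 0.8378
KE = (γ-1)mc² = 0.8378 × 6.86 × (3×10⁸)² = 5.173×10¹⁷ J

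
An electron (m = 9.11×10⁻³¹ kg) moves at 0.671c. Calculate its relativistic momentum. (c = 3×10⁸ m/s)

γ = 1/√(1 - 0.671²) = 1.3487
v = 0.671 × 3×10⁸ = 2.013×10⁸ m/s
p = γmv = 1.3487 × 9.11×10⁻³¹ × 2.013×10⁸ = 2.473×10⁻²² kg·m/s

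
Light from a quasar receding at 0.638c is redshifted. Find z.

β = 0.638
(1+β)/(1-β) = 1.638/0.362 = 4.525
√(4.525) = 2.127
z = 2.127 - 1 = 1.127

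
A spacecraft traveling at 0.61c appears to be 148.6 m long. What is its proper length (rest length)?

Contracted length L = 148.6 m
γ = 1/√(1 - 0.61²) = 1.262
L₀ = γL = 1.262 × 148.6 = 187.5 m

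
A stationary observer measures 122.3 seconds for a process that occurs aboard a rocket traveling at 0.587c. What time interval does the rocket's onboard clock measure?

Dilated time Δt = 122.3 seconds
γ = 1/√(1 - 0.587²) = 1.2352
Δt₀ = Δt/γ = 122.3/1.2352 = 99.01 seconds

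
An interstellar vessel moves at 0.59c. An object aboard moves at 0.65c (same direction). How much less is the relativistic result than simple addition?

Classical: u' + v = 0.65 + 0.59 = 1.24c
Relativistic: u = (0.65 + 0.59)/(1 + 0.3835) = 1.24/1.3835 = 0.8963c
Difference: 1.24 - 0.8963 = 0.3437c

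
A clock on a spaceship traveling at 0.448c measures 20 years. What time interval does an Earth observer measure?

Proper time Δt₀ = 20 years
γ = 1/√(1 - 0.448²) = 1.1185
Δt = γΔt₀ = 1.1185 × 20 = 22.37 years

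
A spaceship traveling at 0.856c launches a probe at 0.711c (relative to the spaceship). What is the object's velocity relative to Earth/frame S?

u = (u' + v)/(1 + u'v/c²)
Numerator: 0.711 + 0.856 = 1.567
Denominator: 1 + 0.608616 = 1.608616
u = 1.567/1.608616 = 0.9741c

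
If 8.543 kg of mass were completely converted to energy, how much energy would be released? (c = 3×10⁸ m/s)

Using E = mc²:
c² = (3×10⁸)² = 9×10¹⁶ m²/s²
E = 8.543 × 9×10¹⁶ = 7.689×10¹⁷ J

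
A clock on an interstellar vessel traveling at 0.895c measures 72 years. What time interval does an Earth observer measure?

Proper time Δt₀ = 72 years
γ = 1/√(1 - 0.895²) = 2.242
Δt = γΔt₀ = 2.242 × 72 = 161.4 years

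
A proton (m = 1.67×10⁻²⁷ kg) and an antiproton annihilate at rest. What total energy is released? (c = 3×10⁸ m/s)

Both particles have the same rest mass, so total mass = 2m
E = 2m·c² = 2 × 1.67×10⁻²⁷ × (3×10⁸)²
= 2 × 1.67×10⁻²⁷ × 9×10¹⁶
= 3.006×10⁻¹⁰ J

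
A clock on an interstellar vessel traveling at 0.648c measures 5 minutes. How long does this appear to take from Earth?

Proper time Δt₀ = 5 minutes
γ = 1/√(1 - 0.648²) = 1.313
Δt = γΔt₀ = 1.313 × 5 = 6.565 minutes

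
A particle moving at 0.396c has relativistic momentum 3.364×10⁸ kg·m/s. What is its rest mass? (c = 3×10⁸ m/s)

γ = 1/√(1 - 0.396²) = 1.089
v = 0.396 × 3×10⁸ = 1.188×10⁸ m/s
m = p/(γv) = 3.364×10⁸/(1.089 × 1.188×10⁸) = 2.600 kg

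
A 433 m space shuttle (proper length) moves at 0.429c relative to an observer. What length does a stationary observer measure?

Proper length L₀ = 433 m
γ = 1/√(1 - 0.429²) = 1.107
L = L₀/γ = 433/1.107 = 391.1 m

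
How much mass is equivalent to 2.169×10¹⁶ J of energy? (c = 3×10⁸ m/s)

From E = mc², we get m = E/c²
c² = (3×10⁸)² = 9×10¹⁶ m²/s²
m = 2.169×10¹⁶ / 9×10¹⁶ = 0.2410 kg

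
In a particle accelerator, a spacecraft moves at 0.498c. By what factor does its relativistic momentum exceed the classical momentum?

p_rel = γmv, p_class = mv
Ratio = γ = 1/√(1 - 0.498²)
= 1/√(0.751996) = 1.153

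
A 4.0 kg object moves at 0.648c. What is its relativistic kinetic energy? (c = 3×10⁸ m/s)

γ = 1/√(1 - 0.648²) = 1.313
γ - 1 = 0.3130
KE = (γ-1)mc² = 0.3130 × 4.0 × (3×10⁸)² = 1.127×10¹⁷ J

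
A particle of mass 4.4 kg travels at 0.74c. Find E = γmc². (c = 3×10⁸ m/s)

γ = 1/√(1 - 0.74²) = 1.4868
mc² = 4.4 × (3×10⁸)² = 3.960×10¹⁷ J
E = γmc² = 1.4868 × 3.960×10¹⁷ = 5.888×10¹⁷ J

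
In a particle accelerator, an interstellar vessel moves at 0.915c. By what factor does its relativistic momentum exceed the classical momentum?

p_rel = γmv, p_class = mv
Ratio = γ = 1/√(1 - 0.915²)
= 1/√(0.162775) = 2.479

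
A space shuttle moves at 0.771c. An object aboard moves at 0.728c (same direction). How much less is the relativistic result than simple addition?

Classical: u' + v = 0.728 + 0.771 = 1.499c
Relativistic: u = (0.728 + 0.771)/(1 + 0.561288) = 1.499/1.561288 = 0.9601c
Difference: 1.499 - 0.9601 = 0.5389c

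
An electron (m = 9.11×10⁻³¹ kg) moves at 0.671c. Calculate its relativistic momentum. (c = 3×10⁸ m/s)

γ = 1/√(1 - 0.671²) = 1.3487
v = 0.671 × 3×10⁸ = 2.013×10⁸ m/s
p = γmv = 1.3487 × 9.11×10⁻³¹ × 2.013×10⁸ = 2.473×10⁻²² kg·m/s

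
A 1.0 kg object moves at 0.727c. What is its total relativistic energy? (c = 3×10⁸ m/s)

γ = 1/√(1 - 0.727²) = 1.4564
mc² = 1.0 × (3×10⁸)² = 9.000×10¹⁶ J
E = γmc² = 1.4564 × 9.000×10¹⁶ = 1.311×10¹⁷ J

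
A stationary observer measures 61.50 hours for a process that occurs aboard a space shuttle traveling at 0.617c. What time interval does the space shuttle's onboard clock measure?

Dilated time Δt = 61.50 hours
γ = 1/√(1 - 0.617²) = 1.2707
Δt₀ = Δt/γ = 61.50/1.2707 = 48.40 hours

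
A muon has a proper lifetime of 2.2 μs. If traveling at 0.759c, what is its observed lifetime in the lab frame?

Proper lifetime τ₀ = 2.2 μs
γ = 1/√(1 - 0.759²) = 1.536
τ = γτ₀ = 1.536 × 2.2 μs = 3.379 μs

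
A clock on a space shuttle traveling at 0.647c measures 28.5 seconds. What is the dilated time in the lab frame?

Proper time Δt₀ = 28.5 seconds
γ = 1/√(1 - 0.647²) = 1.3115
Δt = γΔt₀ = 1.3115 × 28.5 = 37.38 seconds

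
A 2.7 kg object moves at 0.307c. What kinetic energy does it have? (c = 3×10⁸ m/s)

γ = 1/√(1 - 0.307²) = 1.05074
γ - 1 = 0.05074
KE = (γ-1)mc² = 0.05074 × 2.7 × (3×10⁸)² = 1.233×10¹⁶ J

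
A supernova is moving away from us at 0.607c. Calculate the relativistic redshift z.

β = 0.607
(1+β)/(1-β) = 1.607/0.393 = 4.089
√(4.089) = 2.022
z = 2.022 - 1 = 1.022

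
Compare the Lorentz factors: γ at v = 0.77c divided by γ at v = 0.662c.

γ₁ = 1/√(1 - 0.77²) = 1.567
γ₂ = 1/√(1 - 0.662²) = 1.334
γ₁/γ₂ = 1.567/1.334 = 1.175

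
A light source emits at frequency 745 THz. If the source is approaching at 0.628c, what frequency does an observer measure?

β = v/c = 0.628
(1+β)/(1-β) = 1.628/0.372 = 4.376
Doppler factor = √(4.376) = 2.092
f_obs = 745 × 2.092 = 1559 THz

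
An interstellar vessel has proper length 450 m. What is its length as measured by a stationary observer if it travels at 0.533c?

Proper length L₀ = 450 m
γ = 1/√(1 - 0.533²) = 1.18187
L = L₀/γ = 450/1.18187 = 380.8 m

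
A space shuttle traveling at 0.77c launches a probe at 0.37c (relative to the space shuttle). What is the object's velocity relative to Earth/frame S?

u = (u' + v)/(1 + u'v/c²)
Numerator: 0.37 + 0.77 = 1.14
Denominator: 1 + 0.2849 = 1.2849
u = 1.14/1.2849 = 0.8872c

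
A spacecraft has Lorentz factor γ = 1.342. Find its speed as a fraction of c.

From γ = 1/√(1 - v²/c²):
1/γ² = 1/1.342² = 0.5553
v²/c² = 1 - 0.5553 = 0.4447
v/c = √(0.4447) = 0.6669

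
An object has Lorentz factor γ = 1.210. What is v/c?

From γ = 1/√(1 - v²/c²):
1/γ² = 1/1.210² = 0.6830
v²/c² = 1 - 0.6830 = 0.3170
v/c = √(0.3170) = 0.5630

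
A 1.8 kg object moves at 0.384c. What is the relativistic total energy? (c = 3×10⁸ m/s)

γ = 1/√(1 - 0.384²) = 1.08303
mc² = 1.8 × (3×10⁸)² = 1.620×10¹⁷ J
E = γmc² = 1.08303 × 1.620×10¹⁷ = 1.755×10¹⁷ J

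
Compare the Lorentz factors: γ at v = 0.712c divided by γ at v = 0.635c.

γ₁ = 1/√(1 - 0.712²) = 1.424
γ₂ = 1/√(1 - 0.635²) = 1.294
γ₁/γ₂ = 1.424/1.294 = 1.100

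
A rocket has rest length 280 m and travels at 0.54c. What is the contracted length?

Proper length L₀ = 280 m
γ = 1/√(1 - 0.54²) = 1.188
L = L₀/γ = 280/1.188 = 235.7 m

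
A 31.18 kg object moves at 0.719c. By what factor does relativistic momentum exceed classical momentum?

p_rel = γmv, p_class = mv
Ratio = γ = 1/√(1 - 0.719²) = 1.439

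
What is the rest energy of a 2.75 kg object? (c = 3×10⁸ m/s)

c² = (3×10⁸)² = 9.000×10¹⁶ m²/s²
E₀ = mc² = 2.75 × 9.000×10¹⁶ = 2.475×10¹⁷ J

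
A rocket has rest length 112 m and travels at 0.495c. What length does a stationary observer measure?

Proper length L₀ = 112 m
γ = 1/√(1 - 0.495²) = 1.1509
L = L₀/γ = 112/1.1509 = 97.32 m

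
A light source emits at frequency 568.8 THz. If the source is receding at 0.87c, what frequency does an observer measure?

β = v/c = 0.87
(1-β)/(1+β) = 0.13/1.87 = 0.06952
Doppler factor = √(0.06952) = 0.2637
f_obs = 568.8 × 0.2637 = 150.0 THz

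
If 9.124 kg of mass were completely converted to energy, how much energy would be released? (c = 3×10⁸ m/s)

Using E = mc²:
c² = (3×10⁸)² = 9×10¹⁶ m²/s²
E = 9.124 × 9×10¹⁶ = 8.212×10¹⁷ J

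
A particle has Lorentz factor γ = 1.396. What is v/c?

From γ = 1/√(1 - v²/c²):
1/γ² = 1/1.396² = 0.5131
v²/c² = 1 - 0.5131 = 0.4869
v/c = √(0.4869) = 0.6978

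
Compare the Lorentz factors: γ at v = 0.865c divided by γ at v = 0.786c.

γ₁ = 1/√(1 - 0.865²) = 1.993
γ₂ = 1/√(1 - 0.786²) = 1.618
γ₁/γ₂ = 1.993/1.618 = 1.232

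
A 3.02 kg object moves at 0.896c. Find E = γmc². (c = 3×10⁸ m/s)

γ = 1/√(1 - 0.896²) = 2.252
mc² = 3.02 × (3×10⁸)² = 2.718×10¹⁷ J
E = γmc² = 2.252 × 2.718×10¹⁷ = 6.121×10¹⁷ J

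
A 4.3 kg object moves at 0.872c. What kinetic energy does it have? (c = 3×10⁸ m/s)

γ = 1/√(1 - 0.872²) = 2.043
γ - 1 = 1.043
KE = (γ-1)mc² = 1.043 × 4.3 × (3×10⁸)² = 4.036×10¹⁷ J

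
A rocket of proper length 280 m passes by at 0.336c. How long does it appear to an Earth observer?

Proper length L₀ = 280 m
γ = 1/√(1 - 0.336²) = 1.062
L = L₀/γ = 280/1.062 = 263.7 m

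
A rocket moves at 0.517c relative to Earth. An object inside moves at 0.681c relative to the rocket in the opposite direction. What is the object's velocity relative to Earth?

Object's velocity in rocket frame is u' = -0.681c
u = (u' + v)/(1 + u'v/c²) = (v - 0.681)/(1 - 0.681·v/c²)
Numerator: 0.517 - 0.681 = -0.164
Denominator: 1 - 0.352077 = 0.647923
u = -0.164/0.647923 = -0.2531c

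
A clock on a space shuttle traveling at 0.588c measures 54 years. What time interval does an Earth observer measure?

Proper time Δt₀ = 54 years
γ = 1/√(1 - 0.588²) = 1.2363
Δt = γΔt₀ = 1.2363 × 54 = 66.76 years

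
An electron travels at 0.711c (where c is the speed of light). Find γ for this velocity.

v/c = 0.711, so (v/c)² = 0.505521
1 - (v/c)² = 0.494479
γ = 1/√(0.494479) = 1.422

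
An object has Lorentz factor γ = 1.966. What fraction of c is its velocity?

From γ = 1/√(1 - v²/c²):
1/γ² = 1/1.966² = 0.2587
v²/c² = 1 - 0.2587 = 0.7413
v/c = √(0.7413) = 0.8610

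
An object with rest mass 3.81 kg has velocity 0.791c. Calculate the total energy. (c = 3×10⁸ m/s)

γ = 1/√(1 - 0.791²) = 1.6345
mc² = 3.81 × (3×10⁸)² = 3.429×10¹⁷ J
E = γmc² = 1.6345 × 3.429×10¹⁷ = 5.605×10¹⁷ J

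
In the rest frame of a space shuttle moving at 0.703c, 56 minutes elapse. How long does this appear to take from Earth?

Proper time Δt₀ = 56 minutes
γ = 1/√(1 - 0.703²) = 1.406
Δt = γΔt₀ = 1.406 × 56 = 78.74 minutes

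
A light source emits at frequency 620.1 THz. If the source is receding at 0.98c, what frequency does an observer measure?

β = v/c = 0.98
(1-β)/(1+β) = 0.02/1.98 = 0.01010
Doppler factor = √(0.01010) = 0.1005
f_obs = 620.1 × 0.1005 = 62.32 THz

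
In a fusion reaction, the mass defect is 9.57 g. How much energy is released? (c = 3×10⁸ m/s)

Convert mass defect: Δm = 9.57 g = 0.00957 kg
E = Δm·c² = 0.00957 × (3×10⁸)²
= 0.00957 × 9×10¹⁶ = 8.613×10¹⁴ J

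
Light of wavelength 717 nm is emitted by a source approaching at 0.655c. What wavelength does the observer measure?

β = 0.655
Wavelength Doppler factor = √(0.345/1.655) = √(0.2085) = 0.4566
λ_obs = 717 × 0.4566 = 327.4 nm (blueshift)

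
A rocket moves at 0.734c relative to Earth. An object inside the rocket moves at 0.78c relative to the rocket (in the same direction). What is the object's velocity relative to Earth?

u = (u' + v)/(1 + u'v/c²)
Numerator: 0.78 + 0.734 = 1.514
Denominator: 1 + 0.57252 = 1.57252
u = 1.514/1.57252 = 0.9628c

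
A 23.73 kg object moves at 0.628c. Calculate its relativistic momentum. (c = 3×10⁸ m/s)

γ = 1/√(1 - 0.628²) = 1.285
v = 0.628 × 3×10⁸ = 1.884×10⁸ m/s
p = γmv = 1.285 × 23.73 × 1.884×10⁸ = 5.745×10⁹ kg·m/s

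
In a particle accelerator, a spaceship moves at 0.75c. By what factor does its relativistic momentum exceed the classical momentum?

p_rel = γmv, p_class = mv
Ratio = γ = 1/√(1 - 0.75²)
= 1/√(0.4375) = 1.512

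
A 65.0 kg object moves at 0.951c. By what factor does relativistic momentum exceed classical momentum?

p_rel = γmv, p_class = mv
Ratio = γ = 1/√(1 - 0.951²) = 3.234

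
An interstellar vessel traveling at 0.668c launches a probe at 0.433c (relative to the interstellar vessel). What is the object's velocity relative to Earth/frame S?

u = (u' + v)/(1 + u'v/c²)
Numerator: 0.433 + 0.668 = 1.101
Denominator: 1 + 0.289244 = 1.289244
u = 1.101/1.289244 = 0.8540c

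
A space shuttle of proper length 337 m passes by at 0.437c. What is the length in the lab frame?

Proper length L₀ = 337 m
γ = 1/√(1 - 0.437²) = 1.112
L = L₀/γ = 337/1.112 = 303.1 m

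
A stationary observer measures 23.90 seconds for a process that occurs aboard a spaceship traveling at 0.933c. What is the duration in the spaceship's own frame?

Dilated time Δt = 23.90 seconds
γ = 1/√(1 - 0.933²) = 2.7787
Δt₀ = Δt/γ = 23.90/2.7787 = 8.601 seconds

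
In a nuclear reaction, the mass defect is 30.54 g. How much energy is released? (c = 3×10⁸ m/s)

Convert mass defect: Δm = 30.54 g = 0.03054 kg
E = Δm·c² = 0.03054 × (3×10⁸)²
= 0.03054 × 9×10¹⁶ = 2.749×10¹⁵ J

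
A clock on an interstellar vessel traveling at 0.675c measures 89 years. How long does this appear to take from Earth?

Proper time Δt₀ = 89 years
γ = 1/√(1 - 0.675²) = 1.355
Δt = γΔt₀ = 1.355 × 89 = 120.6 years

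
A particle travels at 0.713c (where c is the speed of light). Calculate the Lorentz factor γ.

v/c = 0.713, so (v/c)² = 0.508369
1 - (v/c)² = 0.491631
γ = 1/√(0.491631) = 1.426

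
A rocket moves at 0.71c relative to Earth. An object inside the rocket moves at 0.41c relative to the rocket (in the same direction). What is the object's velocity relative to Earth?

u = (u' + v)/(1 + u'v/c²)
Numerator: 0.41 + 0.71 = 1.12
Denominator: 1 + 0.2911 = 1.2911
u = 1.12/1.2911 = 0.8675c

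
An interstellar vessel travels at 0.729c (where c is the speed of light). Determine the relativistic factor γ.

v/c = 0.729, so (v/c)² = 0.531441
1 - (v/c)² = 0.468559
γ = 1/√(0.468559) = 1.461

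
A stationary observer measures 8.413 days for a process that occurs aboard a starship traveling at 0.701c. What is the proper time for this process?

Dilated time Δt = 8.413 days
γ = 1/√(1 - 0.701²) = 1.4022
Δt₀ = Δt/γ = 8.413/1.4022 = 6.000 days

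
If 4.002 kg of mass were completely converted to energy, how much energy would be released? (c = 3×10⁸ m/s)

Using E = mc²:
c² = (3×10⁸)² = 9×10¹⁶ m²/s²
E = 4.002 × 9×10¹⁶ = 3.602×10¹⁷ J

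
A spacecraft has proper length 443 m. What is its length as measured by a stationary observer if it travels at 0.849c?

Proper length L₀ = 443 m
γ = 1/√(1 - 0.849²) = 1.8925
L = L₀/γ = 443/1.8925 = 234.1 m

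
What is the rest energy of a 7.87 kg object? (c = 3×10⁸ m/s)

c² = (3×10⁸)² = 9.000×10¹⁶ m²/s²
E₀ = mc² = 7.87 × 9.000×10¹⁶ = 7.083×10¹⁷ J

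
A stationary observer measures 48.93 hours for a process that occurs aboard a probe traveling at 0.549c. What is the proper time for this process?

Dilated time Δt = 48.93 hours
γ = 1/√(1 - 0.549²) = 1.1964
Δt₀ = Δt/γ = 48.93/1.1964 = 40.90 hours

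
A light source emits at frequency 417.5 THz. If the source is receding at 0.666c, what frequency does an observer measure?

β = v/c = 0.666
(1-β)/(1+β) = 0.334/1.666 = 0.20048
Doppler factor = √(0.20048) = 0.44775
f_obs = 417.5 × 0.44775 = 186.9 THz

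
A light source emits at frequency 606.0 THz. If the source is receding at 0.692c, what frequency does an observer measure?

β = v/c = 0.692
(1-β)/(1+β) = 0.308/1.692 = 0.182033
Doppler factor = √(0.182033) = 0.4267
f_obs = 606.0 × 0.4267 = 258.6 THz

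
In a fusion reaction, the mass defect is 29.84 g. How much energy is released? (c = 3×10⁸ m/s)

Convert mass defect: Δm = 29.84 g = 0.02984 kg
E = Δm·c² = 0.02984 × (3×10⁸)²
= 0.02984 × 9×10¹⁶ = 2.686×10¹⁵ J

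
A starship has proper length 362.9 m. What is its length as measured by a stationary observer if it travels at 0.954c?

Proper length L₀ = 362.9 m
γ = 1/√(1 - 0.954²) = 3.335
L = L₀/γ = 362.9/3.335 = 108.8 m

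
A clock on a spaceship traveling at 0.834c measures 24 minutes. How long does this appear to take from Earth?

Proper time Δt₀ = 24 minutes
γ = 1/√(1 - 0.834²) = 1.8124
Δt = γΔt₀ = 1.8124 × 24 = 43.50 minutes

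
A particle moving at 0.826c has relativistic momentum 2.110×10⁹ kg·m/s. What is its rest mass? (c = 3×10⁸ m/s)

γ = 1/√(1 - 0.826²) = 1.774
v = 0.826 × 3×10⁸ = 2.478×10⁸ m/s
m = p/(γv) = 2.110×10⁹/(1.774 × 2.478×10⁸) = 4.800 kg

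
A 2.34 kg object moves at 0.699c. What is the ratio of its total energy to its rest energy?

E = γmc², E₀ = mc²
E/E₀ = γ = 1/√(1 - 0.699²) = 1.398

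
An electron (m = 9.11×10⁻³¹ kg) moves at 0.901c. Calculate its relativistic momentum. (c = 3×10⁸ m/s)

γ = 1/√(1 - 0.901²) = 2.305
v = 0.901 × 3×10⁸ = 2.703×10⁸ m/s
p = γmv = 2.305 × 9.11×10⁻³¹ × 2.703×10⁸ = 5.676×10⁻²² kg·m/s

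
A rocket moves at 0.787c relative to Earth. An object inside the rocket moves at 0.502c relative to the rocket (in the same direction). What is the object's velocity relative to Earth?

u = (u' + v)/(1 + u'v/c²)
Numerator: 0.502 + 0.787 = 1.289
Denominator: 1 + 0.395074 = 1.395074
u = 1.289/1.395074 = 0.9240c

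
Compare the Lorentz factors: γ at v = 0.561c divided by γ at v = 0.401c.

γ₁ = 1/√(1 - 0.561²) = 1.2080
γ₂ = 1/√(1 - 0.401²) = 1.0916
γ₁/γ₂ = 1.2080/1.0916 = 1.107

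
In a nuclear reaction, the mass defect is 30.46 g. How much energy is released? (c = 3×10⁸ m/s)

Convert mass defect: Δm = 30.46 g = 0.03046 kg
E = Δm·c² = 0.03046 × (3×10⁸)²
= 0.03046 × 9×10¹⁶ = 2.741×10¹⁵ J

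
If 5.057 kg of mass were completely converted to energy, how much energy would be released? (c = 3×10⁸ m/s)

Using E = mc²:
c² = (3×10⁸)² = 9×10¹⁶ m²/s²
E = 5.057 × 9×10¹⁶ = 4.551×10¹⁷ J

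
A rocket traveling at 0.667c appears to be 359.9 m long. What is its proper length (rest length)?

Contracted length L = 359.9 m
γ = 1/√(1 - 0.667²) = 1.342
L₀ = γL = 1.342 × 359.9 = 483.0 m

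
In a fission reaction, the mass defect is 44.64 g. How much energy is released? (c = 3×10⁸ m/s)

Convert mass defect: Δm = 44.64 g = 0.04464 kg
E = Δm·c² = 0.04464 × (3×10⁸)²
= 0.04464 × 9×10¹⁶ = 4.018×10¹⁵ J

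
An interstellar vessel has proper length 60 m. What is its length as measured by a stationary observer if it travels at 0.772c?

Proper length L₀ = 60 m
γ = 1/√(1 - 0.772²) = 1.573
L = L₀/γ = 60/1.573 = 38.14 m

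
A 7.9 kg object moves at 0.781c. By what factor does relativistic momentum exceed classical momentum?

p_rel = γmv, p_class = mv
Ratio = γ = 1/√(1 - 0.781²) = 1.601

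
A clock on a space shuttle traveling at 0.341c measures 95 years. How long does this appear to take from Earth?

Proper time Δt₀ = 95 years
γ = 1/√(1 - 0.341²) = 1.064
Δt = γΔt₀ = 1.064 × 95 = 101.1 years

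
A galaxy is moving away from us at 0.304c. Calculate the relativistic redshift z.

β = 0.304
(1+β)/(1-β) = 1.304/0.696 = 1.8736
√(1.8736) = 1.3688
z = 1.3688 - 1 = 0.3688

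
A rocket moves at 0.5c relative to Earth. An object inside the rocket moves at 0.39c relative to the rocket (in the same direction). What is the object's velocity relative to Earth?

u = (u' + v)/(1 + u'v/c²)
Numerator: 0.39 + 0.5 = 0.89
Denominator: 1 + 0.195 = 1.195
u = 0.89/1.195 = 0.7448c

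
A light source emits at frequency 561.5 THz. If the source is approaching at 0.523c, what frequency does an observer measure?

β = v/c = 0.523
(1+β)/(1-β) = 1.523/0.477 = 3.193
Doppler factor = √(3.193) = 1.787
f_obs = 561.5 × 1.787 = 1003 THz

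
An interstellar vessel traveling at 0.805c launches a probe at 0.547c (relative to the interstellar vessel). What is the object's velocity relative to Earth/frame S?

u = (u' + v)/(1 + u'v/c²)
Numerator: 0.547 + 0.805 = 1.352
Denominator: 1 + 0.440335 = 1.440335
u = 1.352/1.440335 = 0.9387c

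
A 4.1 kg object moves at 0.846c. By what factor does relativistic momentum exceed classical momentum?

p_rel = γmv, p_class = mv
Ratio = γ = 1/√(1 - 0.846²) = 1.876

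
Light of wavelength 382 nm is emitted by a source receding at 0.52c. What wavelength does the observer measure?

β = 0.52
Wavelength Doppler factor = √(1.52/0.48) = √(3.1667) = 1.7795
λ_obs = 382 × 1.7795 = 679.8 nm (redshift)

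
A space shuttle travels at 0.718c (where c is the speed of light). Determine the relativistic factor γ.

v/c = 0.718, so (v/c)² = 0.515524
1 - (v/c)² = 0.484476
γ = 1/√(0.484476) = 1.437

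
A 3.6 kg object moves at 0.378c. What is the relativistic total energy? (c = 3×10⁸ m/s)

γ = 1/√(1 - 0.378²) = 1.0801
mc² = 3.6 × (3×10⁸)² = 3.240×10¹⁷ J
E = γmc² = 1.0801 × 3.240×10¹⁷ = 3.500×10¹⁷ J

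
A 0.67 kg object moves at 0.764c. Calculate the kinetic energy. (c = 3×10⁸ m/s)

γ = 1/√(1 - 0.764²) = 1.5499
γ - 1 = 0.5499
KE = (γ-1)mc² = 0.5499 × 0.67 × (3×10⁸)² = 3.316×10¹⁶ J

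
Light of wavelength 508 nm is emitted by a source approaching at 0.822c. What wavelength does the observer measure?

β = 0.822
Wavelength Doppler factor = √(0.178/1.822) = √(0.09769) = 0.3126
λ_obs = 508 × 0.3126 = 158.8 nm (blueshift)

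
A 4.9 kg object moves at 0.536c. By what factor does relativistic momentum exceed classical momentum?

p_rel = γmv, p_class = mv
Ratio = γ = 1/√(1 - 0.536²) = 1.185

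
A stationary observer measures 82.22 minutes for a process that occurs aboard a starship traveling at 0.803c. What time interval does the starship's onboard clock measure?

Dilated time Δt = 82.22 minutes
γ = 1/√(1 - 0.803²) = 1.678
Δt₀ = Δt/γ = 82.22/1.678 = 49.00 minutes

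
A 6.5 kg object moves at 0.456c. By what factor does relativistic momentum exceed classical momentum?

p_rel = γmv, p_class = mv
Ratio = γ = 1/√(1 - 0.456²) = 1.124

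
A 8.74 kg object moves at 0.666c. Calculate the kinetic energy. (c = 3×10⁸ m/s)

γ = 1/√(1 - 0.666²) = 1.3406
γ - 1 = 0.3406
KE = (γ-1)mc² = 0.3406 × 8.74 × (3×10⁸)² = 2.679×10¹⁷ J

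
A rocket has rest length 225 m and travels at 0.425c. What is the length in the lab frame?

Proper length L₀ = 225 m
γ = 1/√(1 - 0.425²) = 1.1047
L = L₀/γ = 225/1.1047 = 203.7 m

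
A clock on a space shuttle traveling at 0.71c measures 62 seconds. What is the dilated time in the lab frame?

Proper time Δt₀ = 62 seconds
γ = 1/√(1 - 0.71²) = 1.420
Δt = γΔt₀ = 1.420 × 62 = 88.04 seconds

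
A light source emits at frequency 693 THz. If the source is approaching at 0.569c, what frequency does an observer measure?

β = v/c = 0.569
(1+β)/(1-β) = 1.569/0.431 = 3.640
Doppler factor = √(3.640) = 1.908
f_obs = 693 × 1.908 = 1322 THz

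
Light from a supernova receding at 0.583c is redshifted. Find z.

β = 0.583
(1+β)/(1-β) = 1.583/0.417 = 3.7962
√(3.7962) = 1.9484
z = 1.9484 - 1 = 0.9484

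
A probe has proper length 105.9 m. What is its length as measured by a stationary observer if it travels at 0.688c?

Proper length L₀ = 105.9 m
γ = 1/√(1 - 0.688²) = 1.378
L = L₀/γ = 105.9/1.378 = 76.85 m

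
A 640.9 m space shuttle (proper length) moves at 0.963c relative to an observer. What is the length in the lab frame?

Proper length L₀ = 640.9 m
γ = 1/√(1 - 0.963²) = 3.711
L = L₀/γ = 640.9/3.711 = 172.7 m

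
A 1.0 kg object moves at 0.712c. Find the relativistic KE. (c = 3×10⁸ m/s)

γ = 1/√(1 - 0.712²) = 1.4241
γ - 1 = 0.4241
KE = (γ-1)mc² = 0.4241 × 1.0 × (3×10⁸)² = 3.817×10¹⁶ J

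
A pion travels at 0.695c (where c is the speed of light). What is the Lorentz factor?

v/c = 0.695, so (v/c)² = 0.483025
1 - (v/c)² = 0.516975
γ = 1/√(0.516975) = 1.391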